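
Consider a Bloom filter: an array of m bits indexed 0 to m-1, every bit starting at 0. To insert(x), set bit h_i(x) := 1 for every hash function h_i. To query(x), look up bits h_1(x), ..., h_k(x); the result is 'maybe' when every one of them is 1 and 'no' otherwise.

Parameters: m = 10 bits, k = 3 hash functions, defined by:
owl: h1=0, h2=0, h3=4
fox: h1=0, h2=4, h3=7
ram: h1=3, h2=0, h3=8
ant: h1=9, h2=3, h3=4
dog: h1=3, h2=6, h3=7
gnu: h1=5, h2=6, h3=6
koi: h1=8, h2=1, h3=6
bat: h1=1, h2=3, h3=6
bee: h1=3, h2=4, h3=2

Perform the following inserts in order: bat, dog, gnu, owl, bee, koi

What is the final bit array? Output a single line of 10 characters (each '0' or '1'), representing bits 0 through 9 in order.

Start: bits=0000000000
After insert 'bat': sets bits 1 3 6 -> bits=0101001000
After insert 'dog': sets bits 3 6 7 -> bits=0101001100
After insert 'gnu': sets bits 5 6 -> bits=0101011100
After insert 'owl': sets bits 0 4 -> bits=1101111100
After insert 'bee': sets bits 2 3 4 -> bits=1111111100
After insert 'koi': sets bits 1 6 8 -> bits=1111111110

Answer: 1111111110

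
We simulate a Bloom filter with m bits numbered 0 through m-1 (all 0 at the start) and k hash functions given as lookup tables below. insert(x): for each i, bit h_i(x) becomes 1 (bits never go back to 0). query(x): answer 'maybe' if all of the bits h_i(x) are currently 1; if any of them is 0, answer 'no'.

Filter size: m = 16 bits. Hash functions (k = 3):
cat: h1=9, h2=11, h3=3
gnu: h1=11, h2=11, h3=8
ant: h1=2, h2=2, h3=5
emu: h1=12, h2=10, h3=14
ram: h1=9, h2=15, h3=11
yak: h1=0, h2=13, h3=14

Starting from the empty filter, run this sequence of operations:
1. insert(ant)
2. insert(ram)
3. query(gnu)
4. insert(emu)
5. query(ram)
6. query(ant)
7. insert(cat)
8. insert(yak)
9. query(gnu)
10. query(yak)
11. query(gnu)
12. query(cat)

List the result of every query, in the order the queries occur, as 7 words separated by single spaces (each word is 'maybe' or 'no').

Start: bits=0000000000000000
Op 1: insert ant -> sets bits 2 5 -> bits=0010010000000000
Op 2: insert ram -> sets bits 9 11 15 -> bits=0010010001010001
Op 3: query gnu -> checks bit8=0, bit11=1 (has a 0) -> no
Op 4: insert emu -> sets bits 10 12 14 -> bits=0010010001111011
Op 5: query ram -> checks bit9=1, bit11=1, bit15=1 (all 1) -> maybe
Op 6: query ant -> checks bit2=1, bit5=1 (all 1) -> maybe
Op 7: insert cat -> sets bits 3 9 11 -> bits=0011010001111011
Op 8: insert yak -> sets bits 0 13 14 -> bits=1011010001111111
Op 9: query gnu -> checks bit8=0, bit11=1 (has a 0) -> no
Op 10: query yak -> checks bit0=1, bit13=1, bit14=1 (all 1) -> maybe
Op 11: query gnu -> checks bit8=0, bit11=1 (has a 0) -> no
Op 12: query cat -> checks bit3=1, bit9=1, bit11=1 (all 1) -> maybe
Query results in order: no maybe maybe no maybe no maybe

Answer: no maybe maybe no maybe no maybe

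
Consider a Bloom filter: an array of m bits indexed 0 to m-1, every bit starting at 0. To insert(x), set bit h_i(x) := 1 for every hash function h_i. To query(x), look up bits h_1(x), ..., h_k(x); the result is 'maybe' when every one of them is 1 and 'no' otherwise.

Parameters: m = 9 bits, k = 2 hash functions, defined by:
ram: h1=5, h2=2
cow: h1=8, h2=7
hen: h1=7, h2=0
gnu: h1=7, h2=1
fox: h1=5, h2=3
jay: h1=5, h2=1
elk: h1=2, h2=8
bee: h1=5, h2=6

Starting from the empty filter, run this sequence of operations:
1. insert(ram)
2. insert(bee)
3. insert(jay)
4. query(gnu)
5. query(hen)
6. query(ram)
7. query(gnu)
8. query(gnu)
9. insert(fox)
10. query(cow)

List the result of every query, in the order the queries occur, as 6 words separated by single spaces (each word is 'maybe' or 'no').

Answer: no no maybe no no no

Derivation:
Start: bits=000000000
Op 1: insert ram -> sets bits 2 5 -> bits=001001000
Op 2: insert bee -> sets bits 5 6 -> bits=001001100
Op 3: insert jay -> sets bits 1 5 -> bits=011001100
Op 4: query gnu -> checks bit1=1, bit7=0 (has a 0) -> no
Op 5: query hen -> checks bit0=0, bit7=0 (has a 0) -> no
Op 6: query ram -> checks bit2=1, bit5=1 (all 1) -> maybe
Op 7: query gnu -> checks bit1=1, bit7=0 (has a 0) -> no
Op 8: query gnu -> checks bit1=1, bit7=0 (has a 0) -> no
Op 9: insert fox -> sets bits 3 5 -> bits=011101100
Op 10: query cow -> checks bit7=0, bit8=0 (has a 0) -> no
Query results in order: no no maybe no no no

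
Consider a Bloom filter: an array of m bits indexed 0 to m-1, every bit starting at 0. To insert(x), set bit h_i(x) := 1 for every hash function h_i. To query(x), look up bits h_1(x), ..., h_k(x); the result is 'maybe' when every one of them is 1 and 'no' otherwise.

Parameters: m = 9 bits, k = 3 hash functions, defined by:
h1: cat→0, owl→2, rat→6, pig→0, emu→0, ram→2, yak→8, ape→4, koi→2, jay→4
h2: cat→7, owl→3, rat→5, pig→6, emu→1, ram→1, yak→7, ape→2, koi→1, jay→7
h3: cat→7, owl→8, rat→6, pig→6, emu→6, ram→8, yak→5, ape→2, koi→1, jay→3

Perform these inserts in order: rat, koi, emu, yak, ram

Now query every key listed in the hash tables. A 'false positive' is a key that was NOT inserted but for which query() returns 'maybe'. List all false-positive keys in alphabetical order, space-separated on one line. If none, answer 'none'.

Answer: cat pig

Derivation:
Start: bits=000000000
After insert 'rat': sets bits 5 6 -> bits=000001100
After insert 'koi': sets bits 1 2 -> bits=011001100
After insert 'emu': sets bits 0 1 6 -> bits=111001100
After insert 'yak': sets bits 5 7 8 -> bits=111001111
After insert 'ram': sets bits 1 2 8 -> bits=111001111
Not inserted: ape cat jay owl pig — query each against bits=111001111:
query ape: checks bit2=1, bit4=0 (has a 0) -> no => not a false positive
query cat: checks bit0=1, bit7=1 (all 1) -> maybe => FALSE POSITIVE
query jay: checks bit3=0, bit4=0, bit7=1 (has a 0) -> no => not a false positive
query owl: checks bit2=1, bit3=0, bit8=1 (has a 0) -> no => not a false positive
query pig: checks bit0=1, bit6=1 (all 1) -> maybe => FALSE POSITIVE
False positives (alphabetical): cat pig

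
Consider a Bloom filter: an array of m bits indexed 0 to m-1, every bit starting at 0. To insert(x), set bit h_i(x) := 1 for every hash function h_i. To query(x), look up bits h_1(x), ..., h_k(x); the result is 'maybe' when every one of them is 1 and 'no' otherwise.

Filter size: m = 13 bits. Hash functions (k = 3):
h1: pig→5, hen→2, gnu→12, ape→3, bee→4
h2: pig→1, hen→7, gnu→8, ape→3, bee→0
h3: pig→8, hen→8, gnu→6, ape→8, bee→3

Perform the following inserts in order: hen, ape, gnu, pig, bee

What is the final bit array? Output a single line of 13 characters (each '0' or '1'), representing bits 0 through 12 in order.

Start: bits=0000000000000
After insert 'hen': sets bits 2 7 8 -> bits=0010000110000
After insert 'ape': sets bits 3 8 -> bits=0011000110000
After insert 'gnu': sets bits 6 8 12 -> bits=0011001110001
After insert 'pig': sets bits 1 5 8 -> bits=0111011110001
After insert 'bee': sets bits 0 3 4 -> bits=1111111110001

Answer: 1111111110001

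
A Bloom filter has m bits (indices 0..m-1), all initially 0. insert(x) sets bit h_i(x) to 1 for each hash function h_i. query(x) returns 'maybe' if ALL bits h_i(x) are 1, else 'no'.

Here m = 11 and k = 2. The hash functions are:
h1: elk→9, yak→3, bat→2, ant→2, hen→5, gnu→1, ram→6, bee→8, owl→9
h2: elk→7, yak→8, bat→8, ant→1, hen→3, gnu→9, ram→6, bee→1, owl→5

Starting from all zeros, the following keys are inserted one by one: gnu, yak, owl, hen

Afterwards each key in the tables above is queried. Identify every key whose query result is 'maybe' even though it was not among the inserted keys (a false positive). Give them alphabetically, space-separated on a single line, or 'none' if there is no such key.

Answer: bee

Derivation:
Start: bits=00000000000
After insert 'gnu': sets bits 1 9 -> bits=01000000010
After insert 'yak': sets bits 3 8 -> bits=01010000110
After insert 'owl': sets bits 5 9 -> bits=01010100110
After insert 'hen': sets bits 3 5 -> bits=01010100110
Not inserted: ant bat bee elk ram — query each against bits=01010100110:
query ant: checks bit1=1, bit2=0 (has a 0) -> no => not a false positive
query bat: checks bit2=0, bit8=1 (has a 0) -> no => not a false positive
query bee: checks bit1=1, bit8=1 (all 1) -> maybe => FALSE POSITIVE
query elk: checks bit7=0, bit9=1 (has a 0) -> no => not a false positive
query ram: checks bit6=0 (has a 0) -> no => not a false positive
False positives (alphabetical): bee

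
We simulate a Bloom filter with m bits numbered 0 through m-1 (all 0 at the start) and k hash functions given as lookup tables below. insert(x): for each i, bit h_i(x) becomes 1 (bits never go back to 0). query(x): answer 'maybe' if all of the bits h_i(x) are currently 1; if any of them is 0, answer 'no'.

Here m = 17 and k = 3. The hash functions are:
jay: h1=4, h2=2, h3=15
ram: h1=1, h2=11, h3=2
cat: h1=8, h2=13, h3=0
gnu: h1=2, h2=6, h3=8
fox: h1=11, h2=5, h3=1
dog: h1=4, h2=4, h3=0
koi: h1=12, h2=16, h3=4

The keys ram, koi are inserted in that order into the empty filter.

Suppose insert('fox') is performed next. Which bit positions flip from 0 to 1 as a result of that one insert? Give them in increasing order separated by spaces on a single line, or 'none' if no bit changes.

Start: bits=00000000000000000
After insert 'ram': sets bits 1 2 11 -> bits=01100000000100000
After insert 'koi': sets bits 4 12 16 -> bits=01101000000110001
insert 'fox' would touch bits 1 5 11; currently bit1=1, bit5=0, bit11=1
Bits that are 0 among those (would change 0->1): 5

Answer: 5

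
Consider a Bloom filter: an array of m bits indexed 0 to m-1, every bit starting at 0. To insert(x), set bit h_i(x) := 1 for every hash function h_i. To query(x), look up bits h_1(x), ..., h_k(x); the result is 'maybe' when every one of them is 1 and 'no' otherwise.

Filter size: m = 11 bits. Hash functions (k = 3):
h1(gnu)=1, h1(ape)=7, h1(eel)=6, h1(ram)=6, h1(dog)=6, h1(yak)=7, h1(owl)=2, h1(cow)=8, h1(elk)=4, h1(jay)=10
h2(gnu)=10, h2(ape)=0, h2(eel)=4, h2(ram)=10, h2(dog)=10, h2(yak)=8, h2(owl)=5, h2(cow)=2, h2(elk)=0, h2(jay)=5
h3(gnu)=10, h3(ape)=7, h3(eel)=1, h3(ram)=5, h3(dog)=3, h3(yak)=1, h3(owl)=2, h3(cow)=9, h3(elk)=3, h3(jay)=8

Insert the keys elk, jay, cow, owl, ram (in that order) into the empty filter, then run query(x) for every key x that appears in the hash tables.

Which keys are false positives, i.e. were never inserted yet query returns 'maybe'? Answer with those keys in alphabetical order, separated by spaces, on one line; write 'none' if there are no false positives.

Answer: dog

Derivation:
Start: bits=00000000000
After insert 'elk': sets bits 0 3 4 -> bits=10011000000
After insert 'jay': sets bits 5 8 10 -> bits=10011100101
After insert 'cow': sets bits 2 8 9 -> bits=10111100111
After insert 'owl': sets bits 2 5 -> bits=10111100111
After insert 'ram': sets bits 5 6 10 -> bits=10111110111
Not inserted: ape dog eel gnu yak — query each against bits=10111110111:
query ape: checks bit0=1, bit7=0 (has a 0) -> no => not a false positive
query dog: checks bit3=1, bit6=1, bit10=1 (all 1) -> maybe => FALSE POSITIVE
query eel: checks bit1=0, bit4=1, bit6=1 (has a 0) -> no => not a false positive
query gnu: checks bit1=0, bit10=1 (has a 0) -> no => not a false positive
query yak: checks bit1=0, bit7=0, bit8=1 (has a 0) -> no => not a false positive
False positives (alphabetical): dog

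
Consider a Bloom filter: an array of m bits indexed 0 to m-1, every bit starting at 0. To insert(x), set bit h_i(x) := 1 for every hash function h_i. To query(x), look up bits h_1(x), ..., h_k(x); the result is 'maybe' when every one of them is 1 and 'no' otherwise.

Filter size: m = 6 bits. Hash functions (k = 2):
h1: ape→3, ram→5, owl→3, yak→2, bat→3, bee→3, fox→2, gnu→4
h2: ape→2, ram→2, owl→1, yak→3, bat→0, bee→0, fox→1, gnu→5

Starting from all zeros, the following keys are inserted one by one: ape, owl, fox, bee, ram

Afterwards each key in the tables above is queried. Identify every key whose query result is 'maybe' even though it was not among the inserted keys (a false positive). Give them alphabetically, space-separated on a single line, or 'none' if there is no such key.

Start: bits=000000
After insert 'ape': sets bits 2 3 -> bits=001100
After insert 'owl': sets bits 1 3 -> bits=011100
After insert 'fox': sets bits 1 2 -> bits=011100
After insert 'bee': sets bits 0 3 -> bits=111100
After insert 'ram': sets bits 2 5 -> bits=111101
Not inserted: bat gnu yak — query each against bits=111101:
query bat: checks bit0=1, bit3=1 (all 1) -> maybe => FALSE POSITIVE
query gnu: checks bit4=0, bit5=1 (has a 0) -> no => not a false positive
query yak: checks bit2=1, bit3=1 (all 1) -> maybe => FALSE POSITIVE
False positives (alphabetical): bat yak

Answer: bat yak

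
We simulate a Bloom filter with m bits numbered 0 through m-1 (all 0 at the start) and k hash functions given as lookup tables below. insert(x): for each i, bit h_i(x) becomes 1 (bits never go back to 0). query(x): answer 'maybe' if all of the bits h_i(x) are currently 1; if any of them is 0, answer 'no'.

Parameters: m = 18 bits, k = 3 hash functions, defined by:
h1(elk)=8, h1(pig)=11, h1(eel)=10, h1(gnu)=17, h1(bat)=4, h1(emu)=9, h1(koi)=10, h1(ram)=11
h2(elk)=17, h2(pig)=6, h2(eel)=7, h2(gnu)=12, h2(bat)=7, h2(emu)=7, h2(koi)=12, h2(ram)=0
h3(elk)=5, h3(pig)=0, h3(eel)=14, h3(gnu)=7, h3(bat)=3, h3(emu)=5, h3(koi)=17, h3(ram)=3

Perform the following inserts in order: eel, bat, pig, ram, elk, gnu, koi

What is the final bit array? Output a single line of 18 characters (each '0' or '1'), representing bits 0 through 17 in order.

Answer: 100111111011101001

Derivation:
Start: bits=000000000000000000
After insert 'eel': sets bits 7 10 14 -> bits=000000010010001000
After insert 'bat': sets bits 3 4 7 -> bits=000110010010001000
After insert 'pig': sets bits 0 6 11 -> bits=100110110011001000
After insert 'ram': sets bits 0 3 11 -> bits=100110110011001000
After insert 'elk': sets bits 5 8 17 -> bits=100111111011001001
After insert 'gnu': sets bits 7 12 17 -> bits=100111111011101001
After insert 'koi': sets bits 10 12 17 -> bits=100111111011101001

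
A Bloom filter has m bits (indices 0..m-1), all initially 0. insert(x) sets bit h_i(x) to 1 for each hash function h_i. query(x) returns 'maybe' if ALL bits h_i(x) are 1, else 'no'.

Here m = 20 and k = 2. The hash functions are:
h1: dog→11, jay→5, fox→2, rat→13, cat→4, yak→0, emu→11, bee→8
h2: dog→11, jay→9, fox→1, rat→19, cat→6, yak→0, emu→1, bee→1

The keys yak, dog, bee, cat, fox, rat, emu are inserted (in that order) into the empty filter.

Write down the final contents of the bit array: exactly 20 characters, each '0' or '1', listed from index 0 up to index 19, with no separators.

Answer: 11101010100101000001

Derivation:
Start: bits=00000000000000000000
After insert 'yak': sets bits 0 -> bits=10000000000000000000
After insert 'dog': sets bits 11 -> bits=10000000000100000000
After insert 'bee': sets bits 1 8 -> bits=11000000100100000000
After insert 'cat': sets bits 4 6 -> bits=11001010100100000000
After insert 'fox': sets bits 1 2 -> bits=11101010100100000000
After insert 'rat': sets bits 13 19 -> bits=11101010100101000001
After insert 'emu': sets bits 1 11 -> bits=11101010100101000001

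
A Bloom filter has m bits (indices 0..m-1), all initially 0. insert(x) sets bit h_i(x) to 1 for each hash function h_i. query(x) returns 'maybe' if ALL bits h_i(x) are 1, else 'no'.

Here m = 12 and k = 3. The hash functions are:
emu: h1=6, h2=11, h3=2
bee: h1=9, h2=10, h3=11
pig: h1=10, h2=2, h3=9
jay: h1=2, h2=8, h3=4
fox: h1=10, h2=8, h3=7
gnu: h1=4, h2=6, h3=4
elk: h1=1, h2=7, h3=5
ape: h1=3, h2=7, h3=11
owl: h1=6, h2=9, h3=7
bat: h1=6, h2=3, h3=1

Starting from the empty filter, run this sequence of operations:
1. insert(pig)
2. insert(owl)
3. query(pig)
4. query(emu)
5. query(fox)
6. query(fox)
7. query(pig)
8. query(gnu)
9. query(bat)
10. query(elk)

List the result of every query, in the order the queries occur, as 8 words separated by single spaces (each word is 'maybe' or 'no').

Start: bits=000000000000
Op 1: insert pig -> sets bits 2 9 10 -> bits=001000000110
Op 2: insert owl -> sets bits 6 7 9 -> bits=001000110110
Op 3: query pig -> checks bit2=1, bit9=1, bit10=1 (all 1) -> maybe
Op 4: query emu -> checks bit2=1, bit6=1, bit11=0 (has a 0) -> no
Op 5: query fox -> checks bit7=1, bit8=0, bit10=1 (has a 0) -> no
Op 6: query fox -> checks bit7=1, bit8=0, bit10=1 (has a 0) -> no
Op 7: query pig -> checks bit2=1, bit9=1, bit10=1 (all 1) -> maybe
Op 8: query gnu -> checks bit4=0, bit6=1 (has a 0) -> no
Op 9: query bat -> checks bit1=0, bit3=0, bit6=1 (has a 0) -> no
Op 10: query elk -> checks bit1=0, bit5=0, bit7=1 (has a 0) -> no
Query results in order: maybe no no no maybe no no no

Answer: maybe no no no maybe no no no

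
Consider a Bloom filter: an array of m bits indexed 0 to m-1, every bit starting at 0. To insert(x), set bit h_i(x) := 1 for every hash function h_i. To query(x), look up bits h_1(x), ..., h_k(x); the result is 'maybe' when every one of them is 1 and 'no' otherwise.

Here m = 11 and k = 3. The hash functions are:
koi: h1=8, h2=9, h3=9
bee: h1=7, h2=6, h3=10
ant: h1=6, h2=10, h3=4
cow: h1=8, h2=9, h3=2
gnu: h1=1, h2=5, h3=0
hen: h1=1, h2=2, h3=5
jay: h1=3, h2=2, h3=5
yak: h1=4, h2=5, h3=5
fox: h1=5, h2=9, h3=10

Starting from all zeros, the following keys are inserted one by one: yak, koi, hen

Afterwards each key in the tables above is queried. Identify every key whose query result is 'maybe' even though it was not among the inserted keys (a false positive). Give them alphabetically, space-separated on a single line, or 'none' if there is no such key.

Answer: cow

Derivation:
Start: bits=00000000000
After insert 'yak': sets bits 4 5 -> bits=00001100000
After insert 'koi': sets bits 8 9 -> bits=00001100110
After insert 'hen': sets bits 1 2 5 -> bits=01101100110
Not inserted: ant bee cow fox gnu jay — query each against bits=01101100110:
query ant: checks bit4=1, bit6=0, bit10=0 (has a 0) -> no => not a false positive
query bee: checks bit6=0, bit7=0, bit10=0 (has a 0) -> no => not a false positive
query cow: checks bit2=1, bit8=1, bit9=1 (all 1) -> maybe => FALSE POSITIVE
query fox: checks bit5=1, bit9=1, bit10=0 (has a 0) -> no => not a false positive
query gnu: checks bit0=0, bit1=1, bit5=1 (has a 0) -> no => not a false positive
query jay: checks bit2=1, bit3=0, bit5=1 (has a 0) -> no => not a false positive
False positives (alphabetical): cow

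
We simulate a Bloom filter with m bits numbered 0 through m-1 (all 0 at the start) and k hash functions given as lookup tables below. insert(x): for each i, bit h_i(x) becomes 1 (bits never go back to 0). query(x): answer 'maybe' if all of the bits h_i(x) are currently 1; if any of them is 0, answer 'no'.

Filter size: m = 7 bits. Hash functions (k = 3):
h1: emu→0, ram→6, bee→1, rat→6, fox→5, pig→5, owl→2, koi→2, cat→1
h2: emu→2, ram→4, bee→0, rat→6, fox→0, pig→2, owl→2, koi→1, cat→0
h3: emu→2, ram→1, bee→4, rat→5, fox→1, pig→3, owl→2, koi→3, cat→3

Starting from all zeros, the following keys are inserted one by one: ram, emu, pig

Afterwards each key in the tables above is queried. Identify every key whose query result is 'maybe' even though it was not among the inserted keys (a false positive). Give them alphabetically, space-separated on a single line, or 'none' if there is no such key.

Start: bits=0000000
After insert 'ram': sets bits 1 4 6 -> bits=0100101
After insert 'emu': sets bits 0 2 -> bits=1110101
After insert 'pig': sets bits 2 3 5 -> bits=1111111
Not inserted: bee cat fox koi owl rat — query each against bits=1111111:
query bee: checks bit0=1, bit1=1, bit4=1 (all 1) -> maybe => FALSE POSITIVE
query cat: checks bit0=1, bit1=1, bit3=1 (all 1) -> maybe => FALSE POSITIVE
query fox: checks bit0=1, bit1=1, bit5=1 (all 1) -> maybe => FALSE POSITIVE
query koi: checks bit1=1, bit2=1, bit3=1 (all 1) -> maybe => FALSE POSITIVE
query owl: checks bit2=1 (all 1) -> maybe => FALSE POSITIVE
query rat: checks bit5=1, bit6=1 (all 1) -> maybe => FALSE POSITIVE
False positives (alphabetical): bee cat fox koi owl rat

Answer: bee cat fox koi owl rat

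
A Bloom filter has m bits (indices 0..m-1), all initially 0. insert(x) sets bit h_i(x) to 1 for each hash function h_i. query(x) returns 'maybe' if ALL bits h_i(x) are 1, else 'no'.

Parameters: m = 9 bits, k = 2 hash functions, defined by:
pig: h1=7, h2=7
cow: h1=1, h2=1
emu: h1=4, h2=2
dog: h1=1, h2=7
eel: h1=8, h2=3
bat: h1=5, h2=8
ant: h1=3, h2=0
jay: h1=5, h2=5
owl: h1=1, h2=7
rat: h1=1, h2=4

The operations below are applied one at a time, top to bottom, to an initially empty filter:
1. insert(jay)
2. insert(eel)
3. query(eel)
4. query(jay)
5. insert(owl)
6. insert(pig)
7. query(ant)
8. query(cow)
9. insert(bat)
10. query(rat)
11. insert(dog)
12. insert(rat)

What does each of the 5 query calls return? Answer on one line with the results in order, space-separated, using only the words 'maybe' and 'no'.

Answer: maybe maybe no maybe no

Derivation:
Start: bits=000000000
Op 1: insert jay -> sets bits 5 -> bits=000001000
Op 2: insert eel -> sets bits 3 8 -> bits=000101001
Op 3: query eel -> checks bit3=1, bit8=1 (all 1) -> maybe
Op 4: query jay -> checks bit5=1 (all 1) -> maybe
Op 5: insert owl -> sets bits 1 7 -> bits=010101011
Op 6: insert pig -> sets bits 7 -> bits=010101011
Op 7: query ant -> checks bit0=0, bit3=1 (has a 0) -> no
Op 8: query cow -> checks bit1=1 (all 1) -> maybe
Op 9: insert bat -> sets bits 5 8 -> bits=010101011
Op 10: query rat -> checks bit1=1, bit4=0 (has a 0) -> no
Op 11: insert dog -> sets bits 1 7 -> bits=010101011
Op 12: insert rat -> sets bits 1 4 -> bits=010111011
Query results in order: maybe maybe no maybe no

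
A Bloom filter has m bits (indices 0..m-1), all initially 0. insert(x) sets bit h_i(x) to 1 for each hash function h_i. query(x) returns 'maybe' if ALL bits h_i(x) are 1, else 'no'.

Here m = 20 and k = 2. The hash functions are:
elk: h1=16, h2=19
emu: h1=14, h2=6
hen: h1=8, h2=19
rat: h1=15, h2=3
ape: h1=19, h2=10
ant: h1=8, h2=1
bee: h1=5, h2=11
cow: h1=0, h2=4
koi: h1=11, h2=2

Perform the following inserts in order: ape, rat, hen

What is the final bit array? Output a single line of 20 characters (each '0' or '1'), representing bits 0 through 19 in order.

Start: bits=00000000000000000000
After insert 'ape': sets bits 10 19 -> bits=00000000001000000001
After insert 'rat': sets bits 3 15 -> bits=00010000001000010001
After insert 'hen': sets bits 8 19 -> bits=00010000101000010001

Answer: 00010000101000010001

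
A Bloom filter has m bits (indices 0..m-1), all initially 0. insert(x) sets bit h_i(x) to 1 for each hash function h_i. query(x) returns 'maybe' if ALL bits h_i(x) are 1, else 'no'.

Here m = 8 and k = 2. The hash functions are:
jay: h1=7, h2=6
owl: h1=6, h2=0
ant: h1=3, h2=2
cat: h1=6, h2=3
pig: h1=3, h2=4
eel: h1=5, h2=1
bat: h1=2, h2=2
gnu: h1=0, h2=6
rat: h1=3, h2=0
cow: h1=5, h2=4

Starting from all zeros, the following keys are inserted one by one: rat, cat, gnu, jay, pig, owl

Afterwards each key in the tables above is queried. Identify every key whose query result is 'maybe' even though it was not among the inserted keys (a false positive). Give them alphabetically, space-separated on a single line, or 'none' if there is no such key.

Start: bits=00000000
After insert 'rat': sets bits 0 3 -> bits=10010000
After insert 'cat': sets bits 3 6 -> bits=10010010
After insert 'gnu': sets bits 0 6 -> bits=10010010
After insert 'jay': sets bits 6 7 -> bits=10010011
After insert 'pig': sets bits 3 4 -> bits=10011011
After insert 'owl': sets bits 0 6 -> bits=10011011
Not inserted: ant bat cow eel — query each against bits=10011011:
query ant: checks bit2=0, bit3=1 (has a 0) -> no => not a false positive
query bat: checks bit2=0 (has a 0) -> no => not a false positive
query cow: checks bit4=1, bit5=0 (has a 0) -> no => not a false positive
query eel: checks bit1=0, bit5=0 (has a 0) -> no => not a false positive
False positives (alphabetical): none

Answer: none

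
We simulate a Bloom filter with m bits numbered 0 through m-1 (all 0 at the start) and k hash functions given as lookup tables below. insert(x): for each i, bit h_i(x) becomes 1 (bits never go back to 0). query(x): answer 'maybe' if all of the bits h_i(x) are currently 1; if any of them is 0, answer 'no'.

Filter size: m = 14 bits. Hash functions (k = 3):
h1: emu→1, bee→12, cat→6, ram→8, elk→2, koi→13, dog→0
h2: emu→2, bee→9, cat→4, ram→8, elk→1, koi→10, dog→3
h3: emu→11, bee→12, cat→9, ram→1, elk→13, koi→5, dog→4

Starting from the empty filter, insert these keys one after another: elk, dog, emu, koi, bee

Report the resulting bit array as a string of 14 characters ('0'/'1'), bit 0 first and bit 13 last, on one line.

Start: bits=00000000000000
After insert 'elk': sets bits 1 2 13 -> bits=01100000000001
After insert 'dog': sets bits 0 3 4 -> bits=11111000000001
After insert 'emu': sets bits 1 2 11 -> bits=11111000000101
After insert 'koi': sets bits 5 10 13 -> bits=11111100001101
After insert 'bee': sets bits 9 12 -> bits=11111100011111

Answer: 11111100011111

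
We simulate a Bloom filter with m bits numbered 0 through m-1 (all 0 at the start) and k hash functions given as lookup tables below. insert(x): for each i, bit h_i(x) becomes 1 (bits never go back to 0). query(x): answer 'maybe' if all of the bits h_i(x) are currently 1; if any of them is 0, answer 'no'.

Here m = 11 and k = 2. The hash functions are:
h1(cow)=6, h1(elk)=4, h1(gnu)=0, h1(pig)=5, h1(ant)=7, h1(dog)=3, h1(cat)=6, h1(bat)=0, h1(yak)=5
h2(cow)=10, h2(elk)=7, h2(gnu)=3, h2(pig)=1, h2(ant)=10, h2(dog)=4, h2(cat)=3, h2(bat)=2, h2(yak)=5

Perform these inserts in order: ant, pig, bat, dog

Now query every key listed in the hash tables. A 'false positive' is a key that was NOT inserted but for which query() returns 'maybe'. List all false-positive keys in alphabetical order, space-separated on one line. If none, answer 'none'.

Answer: elk gnu yak

Derivation:
Start: bits=00000000000
After insert 'ant': sets bits 7 10 -> bits=00000001001
After insert 'pig': sets bits 1 5 -> bits=01000101001
After insert 'bat': sets bits 0 2 -> bits=11100101001
After insert 'dog': sets bits 3 4 -> bits=11111101001
Not inserted: cat cow elk gnu yak — query each against bits=11111101001:
query cat: checks bit3=1, bit6=0 (has a 0) -> no => not a false positive
query cow: checks bit6=0, bit10=1 (has a 0) -> no => not a false positive
query elk: checks bit4=1, bit7=1 (all 1) -> maybe => FALSE POSITIVE
query gnu: checks bit0=1, bit3=1 (all 1) -> maybe => FALSE POSITIVE
query yak: checks bit5=1 (all 1) -> maybe => FALSE POSITIVE
False positives (alphabetical): elk gnu yak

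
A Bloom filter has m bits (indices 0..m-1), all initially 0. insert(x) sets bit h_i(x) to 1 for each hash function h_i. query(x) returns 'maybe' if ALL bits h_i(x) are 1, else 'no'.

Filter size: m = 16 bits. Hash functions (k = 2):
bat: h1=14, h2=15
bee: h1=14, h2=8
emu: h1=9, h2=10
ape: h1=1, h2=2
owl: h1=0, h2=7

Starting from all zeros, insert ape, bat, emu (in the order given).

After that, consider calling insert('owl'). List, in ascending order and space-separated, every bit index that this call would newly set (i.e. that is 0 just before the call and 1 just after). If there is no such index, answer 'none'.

Start: bits=0000000000000000
After insert 'ape': sets bits 1 2 -> bits=0110000000000000
After insert 'bat': sets bits 14 15 -> bits=0110000000000011
After insert 'emu': sets bits 9 10 -> bits=0110000001100011
insert 'owl' would touch bits 0 7; currently bit0=0, bit7=0
Bits that are 0 among those (would change 0->1): 0 7

Answer: 0 7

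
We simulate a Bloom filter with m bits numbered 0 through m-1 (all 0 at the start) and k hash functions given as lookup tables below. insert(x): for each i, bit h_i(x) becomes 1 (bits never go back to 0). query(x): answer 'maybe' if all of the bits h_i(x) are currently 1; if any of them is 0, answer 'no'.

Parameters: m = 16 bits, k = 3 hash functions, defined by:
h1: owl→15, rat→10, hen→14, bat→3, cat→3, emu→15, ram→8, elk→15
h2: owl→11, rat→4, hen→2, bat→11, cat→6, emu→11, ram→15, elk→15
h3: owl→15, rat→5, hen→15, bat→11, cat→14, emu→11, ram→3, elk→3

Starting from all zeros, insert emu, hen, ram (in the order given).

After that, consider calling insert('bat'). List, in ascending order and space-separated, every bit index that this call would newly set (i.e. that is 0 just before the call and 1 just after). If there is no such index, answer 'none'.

Answer: none

Derivation:
Start: bits=0000000000000000
After insert 'emu': sets bits 11 15 -> bits=0000000000010001
After insert 'hen': sets bits 2 14 15 -> bits=0010000000010011
After insert 'ram': sets bits 3 8 15 -> bits=0011000010010011
insert 'bat' would touch bits 3 11; currently bit3=1, bit11=1
Bits that are 0 among those (would change 0->1): none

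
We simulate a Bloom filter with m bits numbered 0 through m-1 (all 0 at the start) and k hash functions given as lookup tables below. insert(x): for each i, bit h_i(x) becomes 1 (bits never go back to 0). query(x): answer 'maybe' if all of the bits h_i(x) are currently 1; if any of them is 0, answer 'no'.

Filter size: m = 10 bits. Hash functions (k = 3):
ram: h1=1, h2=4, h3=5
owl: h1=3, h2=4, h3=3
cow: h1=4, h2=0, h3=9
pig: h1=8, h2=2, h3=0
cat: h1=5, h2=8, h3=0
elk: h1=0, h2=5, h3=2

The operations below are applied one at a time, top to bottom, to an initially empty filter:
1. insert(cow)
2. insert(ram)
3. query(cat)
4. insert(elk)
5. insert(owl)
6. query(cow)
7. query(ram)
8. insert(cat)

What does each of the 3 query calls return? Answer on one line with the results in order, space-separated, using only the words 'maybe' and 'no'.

Start: bits=0000000000
Op 1: insert cow -> sets bits 0 4 9 -> bits=1000100001
Op 2: insert ram -> sets bits 1 4 5 -> bits=1100110001
Op 3: query cat -> checks bit0=1, bit5=1, bit8=0 (has a 0) -> no
Op 4: insert elk -> sets bits 0 2 5 -> bits=1110110001
Op 5: insert owl -> sets bits 3 4 -> bits=1111110001
Op 6: query cow -> checks bit0=1, bit4=1, bit9=1 (all 1) -> maybe
Op 7: query ram -> checks bit1=1, bit4=1, bit5=1 (all 1) -> maybe
Op 8: insert cat -> sets bits 0 5 8 -> bits=1111110011
Query results in order: no maybe maybe

Answer: no maybe maybe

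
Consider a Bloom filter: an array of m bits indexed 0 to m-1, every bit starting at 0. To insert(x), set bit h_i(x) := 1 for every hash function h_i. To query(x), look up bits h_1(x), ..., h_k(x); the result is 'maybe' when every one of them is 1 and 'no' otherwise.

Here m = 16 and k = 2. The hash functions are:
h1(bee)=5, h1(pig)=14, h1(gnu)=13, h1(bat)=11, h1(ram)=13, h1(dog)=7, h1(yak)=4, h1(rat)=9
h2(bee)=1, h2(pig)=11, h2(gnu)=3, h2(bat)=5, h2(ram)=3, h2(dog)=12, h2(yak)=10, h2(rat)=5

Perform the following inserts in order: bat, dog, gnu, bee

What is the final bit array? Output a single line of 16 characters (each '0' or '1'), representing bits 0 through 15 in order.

Start: bits=0000000000000000
After insert 'bat': sets bits 5 11 -> bits=0000010000010000
After insert 'dog': sets bits 7 12 -> bits=0000010100011000
After insert 'gnu': sets bits 3 13 -> bits=0001010100011100
After insert 'bee': sets bits 1 5 -> bits=0101010100011100

Answer: 0101010100011100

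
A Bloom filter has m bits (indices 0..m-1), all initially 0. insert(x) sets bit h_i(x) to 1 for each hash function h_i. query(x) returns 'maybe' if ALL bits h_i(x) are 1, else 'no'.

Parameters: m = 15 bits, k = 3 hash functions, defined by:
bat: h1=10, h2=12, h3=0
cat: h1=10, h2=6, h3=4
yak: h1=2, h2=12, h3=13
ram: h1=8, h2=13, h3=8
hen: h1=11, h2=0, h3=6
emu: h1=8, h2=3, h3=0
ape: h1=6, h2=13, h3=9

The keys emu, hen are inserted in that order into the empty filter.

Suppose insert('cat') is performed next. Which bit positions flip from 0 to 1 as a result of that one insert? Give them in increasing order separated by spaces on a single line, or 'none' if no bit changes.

Start: bits=000000000000000
After insert 'emu': sets bits 0 3 8 -> bits=100100001000000
After insert 'hen': sets bits 0 6 11 -> bits=100100101001000
insert 'cat' would touch bits 4 6 10; currently bit4=0, bit6=1, bit10=0
Bits that are 0 among those (would change 0->1): 4 10

Answer: 4 10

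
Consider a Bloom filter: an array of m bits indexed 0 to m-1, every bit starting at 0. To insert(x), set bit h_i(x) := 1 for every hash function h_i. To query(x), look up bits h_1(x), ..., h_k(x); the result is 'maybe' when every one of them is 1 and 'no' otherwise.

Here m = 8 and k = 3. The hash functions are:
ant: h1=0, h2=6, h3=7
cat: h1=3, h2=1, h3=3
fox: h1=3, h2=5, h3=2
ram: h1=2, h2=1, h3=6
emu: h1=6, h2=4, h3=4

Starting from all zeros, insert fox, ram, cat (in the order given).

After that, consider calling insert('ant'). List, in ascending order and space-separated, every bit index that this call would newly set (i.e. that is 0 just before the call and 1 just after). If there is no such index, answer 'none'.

Answer: 0 7

Derivation:
Start: bits=00000000
After insert 'fox': sets bits 2 3 5 -> bits=00110100
After insert 'ram': sets bits 1 2 6 -> bits=01110110
After insert 'cat': sets bits 1 3 -> bits=01110110
insert 'ant' would touch bits 0 6 7; currently bit0=0, bit6=1, bit7=0
Bits that are 0 among those (would change 0->1): 0 7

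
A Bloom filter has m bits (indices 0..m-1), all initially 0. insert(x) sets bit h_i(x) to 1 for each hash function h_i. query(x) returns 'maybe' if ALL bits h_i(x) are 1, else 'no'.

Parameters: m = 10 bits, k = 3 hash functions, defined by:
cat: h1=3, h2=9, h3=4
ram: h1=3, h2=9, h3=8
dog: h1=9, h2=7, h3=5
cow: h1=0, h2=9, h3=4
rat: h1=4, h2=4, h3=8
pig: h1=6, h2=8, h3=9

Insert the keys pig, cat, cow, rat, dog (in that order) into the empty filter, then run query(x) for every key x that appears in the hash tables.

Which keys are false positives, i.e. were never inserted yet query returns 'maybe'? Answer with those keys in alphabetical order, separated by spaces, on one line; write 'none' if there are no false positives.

Start: bits=0000000000
After insert 'pig': sets bits 6 8 9 -> bits=0000001011
After insert 'cat': sets bits 3 4 9 -> bits=0001101011
After insert 'cow': sets bits 0 4 9 -> bits=1001101011
After insert 'rat': sets bits 4 8 -> bits=1001101011
After insert 'dog': sets bits 5 7 9 -> bits=1001111111
Not inserted: ram — query each against bits=1001111111:
query ram: checks bit3=1, bit8=1, bit9=1 (all 1) -> maybe => FALSE POSITIVE
False positives (alphabetical): ram

Answer: ram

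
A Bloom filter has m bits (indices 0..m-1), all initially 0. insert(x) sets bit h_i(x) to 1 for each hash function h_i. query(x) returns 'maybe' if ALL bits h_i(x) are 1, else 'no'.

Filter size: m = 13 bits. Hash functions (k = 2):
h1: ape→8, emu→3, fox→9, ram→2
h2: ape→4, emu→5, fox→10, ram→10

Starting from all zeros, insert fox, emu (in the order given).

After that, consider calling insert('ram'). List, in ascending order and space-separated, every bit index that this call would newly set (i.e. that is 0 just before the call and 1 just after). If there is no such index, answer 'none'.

Answer: 2

Derivation:
Start: bits=0000000000000
After insert 'fox': sets bits 9 10 -> bits=0000000001100
After insert 'emu': sets bits 3 5 -> bits=0001010001100
insert 'ram' would touch bits 2 10; currently bit2=0, bit10=1
Bits that are 0 among those (would change 0->1): 2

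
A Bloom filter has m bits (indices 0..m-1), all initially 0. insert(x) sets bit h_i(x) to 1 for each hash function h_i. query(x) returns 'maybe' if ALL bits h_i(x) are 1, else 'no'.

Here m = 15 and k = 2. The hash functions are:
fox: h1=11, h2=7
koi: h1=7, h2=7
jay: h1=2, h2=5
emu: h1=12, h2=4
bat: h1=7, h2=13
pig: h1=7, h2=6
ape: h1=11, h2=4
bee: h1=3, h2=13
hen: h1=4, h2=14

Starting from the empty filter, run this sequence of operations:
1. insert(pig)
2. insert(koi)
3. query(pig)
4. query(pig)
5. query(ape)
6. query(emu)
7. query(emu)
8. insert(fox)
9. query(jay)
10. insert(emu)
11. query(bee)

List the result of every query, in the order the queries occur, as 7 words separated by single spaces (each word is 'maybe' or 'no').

Start: bits=000000000000000
Op 1: insert pig -> sets bits 6 7 -> bits=000000110000000
Op 2: insert koi -> sets bits 7 -> bits=000000110000000
Op 3: query pig -> checks bit6=1, bit7=1 (all 1) -> maybe
Op 4: query pig -> checks bit6=1, bit7=1 (all 1) -> maybe
Op 5: query ape -> checks bit4=0, bit11=0 (has a 0) -> no
Op 6: query emu -> checks bit4=0, bit12=0 (has a 0) -> no
Op 7: query emu -> checks bit4=0, bit12=0 (has a 0) -> no
Op 8: insert fox -> sets bits 7 11 -> bits=000000110001000
Op 9: query jay -> checks bit2=0, bit5=0 (has a 0) -> no
Op 10: insert emu -> sets bits 4 12 -> bits=000010110001100
Op 11: query bee -> checks bit3=0, bit13=0 (has a 0) -> no
Query results in order: maybe maybe no no no no no

Answer: maybe maybe no no no no no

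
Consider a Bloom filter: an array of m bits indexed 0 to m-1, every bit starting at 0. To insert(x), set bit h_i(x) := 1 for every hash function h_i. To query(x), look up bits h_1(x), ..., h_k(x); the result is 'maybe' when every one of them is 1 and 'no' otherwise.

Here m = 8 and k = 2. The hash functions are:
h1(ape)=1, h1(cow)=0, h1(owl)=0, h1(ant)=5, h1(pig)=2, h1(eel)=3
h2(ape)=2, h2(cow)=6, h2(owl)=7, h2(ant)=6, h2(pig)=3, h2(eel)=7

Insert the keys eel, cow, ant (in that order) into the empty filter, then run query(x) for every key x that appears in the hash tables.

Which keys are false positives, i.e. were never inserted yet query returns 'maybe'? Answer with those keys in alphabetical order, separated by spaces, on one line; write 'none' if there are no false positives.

Answer: owl

Derivation:
Start: bits=00000000
After insert 'eel': sets bits 3 7 -> bits=00010001
After insert 'cow': sets bits 0 6 -> bits=10010011
After insert 'ant': sets bits 5 6 -> bits=10010111
Not inserted: ape owl pig — query each against bits=10010111:
query ape: checks bit1=0, bit2=0 (has a 0) -> no => not a false positive
query owl: checks bit0=1, bit7=1 (all 1) -> maybe => FALSE POSITIVE
query pig: checks bit2=0, bit3=1 (has a 0) -> no => not a false positive
False positives (alphabetical): owl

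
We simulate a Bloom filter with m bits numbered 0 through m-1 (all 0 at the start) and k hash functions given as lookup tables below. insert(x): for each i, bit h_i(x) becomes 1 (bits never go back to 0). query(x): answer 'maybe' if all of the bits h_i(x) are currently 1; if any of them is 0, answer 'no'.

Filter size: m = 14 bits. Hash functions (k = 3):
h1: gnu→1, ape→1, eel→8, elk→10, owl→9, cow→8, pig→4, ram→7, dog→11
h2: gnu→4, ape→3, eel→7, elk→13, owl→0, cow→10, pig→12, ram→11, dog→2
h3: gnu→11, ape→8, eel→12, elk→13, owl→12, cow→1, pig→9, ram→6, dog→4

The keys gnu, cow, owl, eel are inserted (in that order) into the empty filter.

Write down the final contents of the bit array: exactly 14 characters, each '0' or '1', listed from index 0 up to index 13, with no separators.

Start: bits=00000000000000
After insert 'gnu': sets bits 1 4 11 -> bits=01001000000100
After insert 'cow': sets bits 1 8 10 -> bits=01001000101100
After insert 'owl': sets bits 0 9 12 -> bits=11001000111110
After insert 'eel': sets bits 7 8 12 -> bits=11001001111110

Answer: 11001001111110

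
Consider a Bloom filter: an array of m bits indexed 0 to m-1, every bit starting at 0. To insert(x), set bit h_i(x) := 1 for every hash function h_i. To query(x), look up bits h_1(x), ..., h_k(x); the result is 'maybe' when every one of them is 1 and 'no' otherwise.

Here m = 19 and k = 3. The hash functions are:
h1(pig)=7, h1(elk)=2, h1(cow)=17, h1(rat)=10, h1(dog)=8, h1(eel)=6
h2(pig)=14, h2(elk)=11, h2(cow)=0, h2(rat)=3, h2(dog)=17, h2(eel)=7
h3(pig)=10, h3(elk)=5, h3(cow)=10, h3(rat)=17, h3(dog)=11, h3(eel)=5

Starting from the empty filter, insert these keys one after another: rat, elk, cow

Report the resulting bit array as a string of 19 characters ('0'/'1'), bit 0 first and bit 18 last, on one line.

Start: bits=0000000000000000000
After insert 'rat': sets bits 3 10 17 -> bits=0001000000100000010
After insert 'elk': sets bits 2 5 11 -> bits=0011010000110000010
After insert 'cow': sets bits 0 10 17 -> bits=1011010000110000010

Answer: 1011010000110000010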